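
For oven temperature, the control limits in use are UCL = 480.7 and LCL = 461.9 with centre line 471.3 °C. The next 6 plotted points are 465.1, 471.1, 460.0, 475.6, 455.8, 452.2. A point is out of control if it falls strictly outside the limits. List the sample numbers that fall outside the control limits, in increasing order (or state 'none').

3, 5, 6

Compare each point to [461.9, 480.7]: sample 3 = 460.0 < LCL; sample 5 = 455.8 < LCL; sample 6 = 452.2 < LCL.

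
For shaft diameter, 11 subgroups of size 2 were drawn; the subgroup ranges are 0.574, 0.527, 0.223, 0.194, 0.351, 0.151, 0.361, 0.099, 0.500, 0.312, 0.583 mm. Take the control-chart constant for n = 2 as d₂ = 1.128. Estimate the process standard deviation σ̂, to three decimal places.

0.312

R̄ = (0.574 + 0.527 + 0.223 + 0.194 + 0.351 + 0.151 + 0.361 + 0.099 + 0.500 + 0.312 + 0.583) / 11 = 0.3523
σ̂ = R̄ / d₂ = 0.3523 / 1.128 = 0.3123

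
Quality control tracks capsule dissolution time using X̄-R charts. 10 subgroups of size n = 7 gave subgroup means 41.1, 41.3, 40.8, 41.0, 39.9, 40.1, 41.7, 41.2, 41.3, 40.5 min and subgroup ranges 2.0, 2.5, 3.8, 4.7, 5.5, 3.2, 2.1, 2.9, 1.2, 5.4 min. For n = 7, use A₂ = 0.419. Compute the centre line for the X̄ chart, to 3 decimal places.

40.890

X̄̄ = (41.1 + 41.3 + 40.8 + 41.0 + 39.9 + 40.1 + 41.7 + 41.2 + 41.3 + 40.5) / 10 = 408.9000 / 10 = 40.8900
CL = X̄̄ = 40.8900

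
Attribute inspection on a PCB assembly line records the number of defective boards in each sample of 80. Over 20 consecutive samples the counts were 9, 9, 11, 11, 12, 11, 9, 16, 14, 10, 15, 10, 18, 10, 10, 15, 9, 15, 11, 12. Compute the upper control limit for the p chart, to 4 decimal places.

p̄ = Σdᵢ / (k·n) = 237 / (20 × 80) = 0.14813
UCL = p̄ + 3·√(p̄(1−p̄)/n) = 0.14813 + 3 × √(0.14813×0.85187/80) = 0.14813 + 3 × 0.03972 = 0.26727

0.2673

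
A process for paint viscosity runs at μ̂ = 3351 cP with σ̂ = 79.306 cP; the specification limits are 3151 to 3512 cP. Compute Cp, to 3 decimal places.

0.759

Cp = (USL − LSL) / (6σ̂) = (3512 − 3151) / (6 × 79.306) = 361.0000 / 475.8360 = 0.7587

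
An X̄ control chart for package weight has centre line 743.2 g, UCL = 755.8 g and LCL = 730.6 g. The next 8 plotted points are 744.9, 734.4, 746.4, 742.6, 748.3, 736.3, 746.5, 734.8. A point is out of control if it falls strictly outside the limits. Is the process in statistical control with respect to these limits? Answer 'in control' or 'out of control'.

in control

All 8 points lie within [730.6, 755.8].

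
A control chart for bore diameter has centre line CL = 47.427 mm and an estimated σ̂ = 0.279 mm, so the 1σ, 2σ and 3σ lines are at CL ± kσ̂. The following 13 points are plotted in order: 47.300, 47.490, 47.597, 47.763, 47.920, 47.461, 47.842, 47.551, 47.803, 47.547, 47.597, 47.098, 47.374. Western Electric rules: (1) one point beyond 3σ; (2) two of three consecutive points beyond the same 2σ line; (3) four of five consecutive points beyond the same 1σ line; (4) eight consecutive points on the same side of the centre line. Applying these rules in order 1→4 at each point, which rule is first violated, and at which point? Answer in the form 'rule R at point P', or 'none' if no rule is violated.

Zone of each point (C = within 1σ̂, B = 1σ̂–2σ̂, A = 2σ̂–3σ̂, * = beyond 3σ̂; sign = side of CL): 1:-C, 2:+C, 3:+C, 4:+B, 5:+B, 6:+C, 7:+B, 8:+C, 9:+B, 10:+C, 11:+C, 12:-B, 13:-C
Rule 4 (eight consecutive points on the same side of the centre line) is satisfied at point 9.

rule 4 at point 9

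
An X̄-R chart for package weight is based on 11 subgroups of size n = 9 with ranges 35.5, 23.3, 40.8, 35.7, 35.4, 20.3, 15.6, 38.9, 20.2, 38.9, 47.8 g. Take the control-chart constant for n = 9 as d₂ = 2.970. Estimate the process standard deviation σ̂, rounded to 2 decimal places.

R̄ = (35.5 + 23.3 + 40.8 + 35.7 + 35.4 + 20.3 + 15.6 + 38.9 + 20.2 + 38.9 + 47.8) / 11 = 32.0364
σ̂ = R̄ / d₂ = 32.0364 / 2.970 = 10.7867

10.79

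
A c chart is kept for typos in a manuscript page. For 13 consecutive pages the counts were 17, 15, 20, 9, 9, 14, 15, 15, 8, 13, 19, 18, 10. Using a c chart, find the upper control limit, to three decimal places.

c̄ = (17 + 15 + 20 + 9 + 9 + 14 + 15 + 15 + 8 + 13 + 19 + 18 + 10) / 13 = 182 / 13 = 14.0000
UCL = c̄ + 3√c̄ = 14.0000 + 3 × √14.0000 = 14.0000 + 3 × 3.7417 = 25.2250

25.225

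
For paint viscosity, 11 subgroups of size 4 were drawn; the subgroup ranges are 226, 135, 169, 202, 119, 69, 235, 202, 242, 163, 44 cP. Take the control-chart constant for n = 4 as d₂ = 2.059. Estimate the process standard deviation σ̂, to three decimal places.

R̄ = (226 + 135 + 169 + 202 + 119 + 69 + 235 + 202 + 242 + 163 + 44) / 11 = 164.1818
σ̂ = R̄ / d₂ = 164.1818 / 2.059 = 79.7386

79.739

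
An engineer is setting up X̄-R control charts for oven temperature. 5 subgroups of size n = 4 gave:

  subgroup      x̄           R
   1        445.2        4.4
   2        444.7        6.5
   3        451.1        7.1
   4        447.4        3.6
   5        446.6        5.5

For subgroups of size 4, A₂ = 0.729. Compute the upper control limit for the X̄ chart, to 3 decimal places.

X̄̄ = (445.2 + 444.7 + 451.1 + 447.4 + 446.6) / 5 = 2235.0000 / 5 = 447.0000
R̄ = (4.4 + 6.5 + 7.1 + 3.6 + 5.5) / 5 = 27.1000 / 5 = 5.4200
UCL = X̄̄ + A₂·R̄ = 447.0000 + 0.729 × 5.4200 = 450.9512

450.951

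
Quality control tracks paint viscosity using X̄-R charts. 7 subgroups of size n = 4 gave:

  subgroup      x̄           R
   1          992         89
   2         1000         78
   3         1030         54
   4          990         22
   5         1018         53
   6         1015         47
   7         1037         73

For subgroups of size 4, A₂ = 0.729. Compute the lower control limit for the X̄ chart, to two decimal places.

X̄̄ = (992 + 1000 + 1030 + 990 + 1018 + 1015 + 1037) / 7 = 7082.0000 / 7 = 1011.7143
R̄ = (89 + 78 + 54 + 22 + 53 + 47 + 73) / 7 = 416.0000 / 7 = 59.4286
LCL = X̄̄ − A₂·R̄ = 1011.7143 − 0.729 × 59.4286 = 968.3909

968.39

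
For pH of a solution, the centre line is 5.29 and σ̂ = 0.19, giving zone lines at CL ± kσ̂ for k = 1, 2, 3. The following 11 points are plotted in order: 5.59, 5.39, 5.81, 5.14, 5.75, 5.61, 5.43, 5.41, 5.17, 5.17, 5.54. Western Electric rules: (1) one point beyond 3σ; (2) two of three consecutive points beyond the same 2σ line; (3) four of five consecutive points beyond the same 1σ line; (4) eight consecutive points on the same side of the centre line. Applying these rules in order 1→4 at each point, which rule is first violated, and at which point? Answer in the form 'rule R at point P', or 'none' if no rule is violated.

Zone of each point (C = within 1σ̂, B = 1σ̂–2σ̂, A = 2σ̂–3σ̂, * = beyond 3σ̂; sign = side of CL): 1:+B, 2:+C, 3:+A, 4:-C, 5:+A, 6:+B, 7:+C, 8:+C, 9:-C, 10:-C, 11:+B
Rule 2 (two of three consecutive points beyond the same 2σ limit) is satisfied at point 5.

rule 2 at point 5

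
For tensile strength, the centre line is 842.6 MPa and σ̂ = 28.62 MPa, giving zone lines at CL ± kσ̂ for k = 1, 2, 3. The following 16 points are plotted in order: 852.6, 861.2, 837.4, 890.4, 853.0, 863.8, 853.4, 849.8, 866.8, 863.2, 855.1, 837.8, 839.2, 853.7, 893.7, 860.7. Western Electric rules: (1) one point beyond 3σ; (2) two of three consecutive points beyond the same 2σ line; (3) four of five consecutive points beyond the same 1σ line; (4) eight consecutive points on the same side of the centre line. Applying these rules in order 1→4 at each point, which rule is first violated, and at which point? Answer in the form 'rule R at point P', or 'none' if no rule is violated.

rule 4 at point 11

Zone of each point (C = within 1σ̂, B = 1σ̂–2σ̂, A = 2σ̂–3σ̂, * = beyond 3σ̂; sign = side of CL): 1:+C, 2:+C, 3:-C, 4:+B, 5:+C, 6:+C, 7:+C, 8:+C, 9:+C, 10:+C, 11:+C, 12:-C, 13:-C, 14:+C, 15:+B, 16:+C
Rule 4 (eight consecutive points on the same side of the centre line) is satisfied at point 11.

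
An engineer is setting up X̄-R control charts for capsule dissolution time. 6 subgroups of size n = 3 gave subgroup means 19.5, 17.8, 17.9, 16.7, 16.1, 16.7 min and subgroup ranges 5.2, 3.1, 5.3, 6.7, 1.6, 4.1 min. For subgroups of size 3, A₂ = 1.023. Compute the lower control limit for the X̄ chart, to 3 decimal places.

13.017

X̄̄ = (19.5 + 17.8 + 17.9 + 16.7 + 16.1 + 16.7) / 6 = 104.7000 / 6 = 17.4500
R̄ = (5.2 + 3.1 + 5.3 + 6.7 + 1.6 + 4.1) / 6 = 26.0000 / 6 = 4.3333
LCL = X̄̄ − A₂·R̄ = 17.4500 − 1.023 × 4.3333 = 13.0170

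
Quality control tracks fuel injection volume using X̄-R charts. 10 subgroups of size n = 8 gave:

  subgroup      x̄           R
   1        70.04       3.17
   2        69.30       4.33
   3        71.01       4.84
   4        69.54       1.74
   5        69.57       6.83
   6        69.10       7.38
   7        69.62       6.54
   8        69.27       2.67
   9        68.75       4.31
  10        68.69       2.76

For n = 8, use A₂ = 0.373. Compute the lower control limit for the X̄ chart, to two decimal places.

67.83

X̄̄ = (70.04 + 69.30 + 71.01 + 69.54 + 69.57 + 69.10 + 69.62 + 69.27 + 68.75 + 68.69) / 10 = 694.8900 / 10 = 69.4890
R̄ = (3.17 + 4.33 + 4.84 + 1.74 + 6.83 + 7.38 + 6.54 + 2.67 + 4.31 + 2.76) / 10 = 44.5700 / 10 = 4.4570
LCL = X̄̄ − A₂·R̄ = 69.4890 − 0.373 × 4.4570 = 67.8265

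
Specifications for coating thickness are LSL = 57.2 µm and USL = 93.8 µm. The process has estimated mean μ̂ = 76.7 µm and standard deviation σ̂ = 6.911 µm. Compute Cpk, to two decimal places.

Cpu = (USL − μ̂) / (3σ̂) = (93.8 − 76.7) / (3 × 6.911) = 0.8248; Cpl = (μ̂ − LSL) / (3σ̂) = (76.7 − 57.2) / (3 × 6.911) = 0.9405; Cpk = min(Cpu, Cpl) = 0.8248

0.82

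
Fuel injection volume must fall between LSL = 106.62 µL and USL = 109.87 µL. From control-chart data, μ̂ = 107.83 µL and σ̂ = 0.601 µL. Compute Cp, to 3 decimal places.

0.901

Cp = (USL − LSL) / (6σ̂) = (109.87 − 106.62) / (6 × 0.601) = 3.2500 / 3.6060 = 0.9013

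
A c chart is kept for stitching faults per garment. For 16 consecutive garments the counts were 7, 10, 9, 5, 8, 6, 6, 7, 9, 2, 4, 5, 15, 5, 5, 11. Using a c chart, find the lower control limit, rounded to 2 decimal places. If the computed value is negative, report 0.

c̄ = (7 + 10 + 9 + 5 + 8 + 6 + 6 + 7 + 9 + 2 + 4 + 5 + 15 + 5 + 5 + 11) / 16 = 114 / 16 = 7.1250
LCL = c̄ − 3√c̄ = 7.1250 − 3 × 2.6693 = -0.8828 → 0 (cannot be negative)

0.00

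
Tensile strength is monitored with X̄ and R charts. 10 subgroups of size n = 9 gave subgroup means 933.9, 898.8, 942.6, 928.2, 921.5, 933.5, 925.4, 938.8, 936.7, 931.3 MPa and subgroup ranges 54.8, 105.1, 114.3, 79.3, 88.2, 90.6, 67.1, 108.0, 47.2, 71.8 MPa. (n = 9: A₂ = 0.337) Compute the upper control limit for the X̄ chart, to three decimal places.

956.920

X̄̄ = (933.9 + 898.8 + 942.6 + 928.2 + 921.5 + 933.5 + 925.4 + 938.8 + 936.7 + 931.3) / 10 = 9290.7000 / 10 = 929.0700
R̄ = (54.8 + 105.1 + 114.3 + 79.3 + 88.2 + 90.6 + 67.1 + 108.0 + 47.2 + 71.8) / 10 = 826.4000 / 10 = 82.6400
UCL = X̄̄ + A₂·R̄ = 929.0700 + 0.337 × 82.6400 = 956.9197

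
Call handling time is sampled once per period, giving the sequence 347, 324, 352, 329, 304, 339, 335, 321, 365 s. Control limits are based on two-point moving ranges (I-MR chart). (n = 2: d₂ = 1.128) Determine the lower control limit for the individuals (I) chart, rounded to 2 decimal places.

X̄ = (347 + 324 + 352 + 329 + 304 + 339 + 335 + 321 + 365) / 9 = 335.1111
Moving ranges: 23, 28, 23, 25, 35, 4, 14, 44; M̄R̄ = 196.0000 / 8 = 24.5000
LCL = X̄ − 3·M̄R̄/d₂ = 335.1111 − 3 × 24.5000 / 1.128 = 269.9515

269.95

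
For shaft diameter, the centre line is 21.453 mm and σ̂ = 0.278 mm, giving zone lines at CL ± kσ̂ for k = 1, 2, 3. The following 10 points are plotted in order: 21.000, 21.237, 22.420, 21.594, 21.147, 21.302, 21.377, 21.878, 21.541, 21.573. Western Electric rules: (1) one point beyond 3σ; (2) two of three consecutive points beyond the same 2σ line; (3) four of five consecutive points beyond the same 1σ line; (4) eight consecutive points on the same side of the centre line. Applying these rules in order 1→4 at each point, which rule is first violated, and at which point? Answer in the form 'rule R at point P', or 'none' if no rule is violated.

Zone of each point (C = within 1σ̂, B = 1σ̂–2σ̂, A = 2σ̂–3σ̂, * = beyond 3σ̂; sign = side of CL): 1:-B, 2:-C, 3:+*, 4:+C, 5:-B, 6:-C, 7:-C, 8:+B, 9:+C, 10:+C
Rule 1 (one point beyond the 3σ limits) is satisfied at point 3.

rule 1 at point 3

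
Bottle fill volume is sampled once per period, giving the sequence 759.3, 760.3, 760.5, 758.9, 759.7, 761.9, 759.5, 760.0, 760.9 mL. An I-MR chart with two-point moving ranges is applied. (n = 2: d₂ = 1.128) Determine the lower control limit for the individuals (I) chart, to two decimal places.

756.92

X̄ = (759.3 + 760.3 + 760.5 + 758.9 + 759.7 + 761.9 + 759.5 + 760.0 + 760.9) / 9 = 760.1111
Moving ranges: 1.0, 0.2, 1.6, 0.8, 2.2, 2.4, 0.5, 0.9; M̄R̄ = 9.6000 / 8 = 1.2000
LCL = X̄ − 3·M̄R̄/d₂ = 760.1111 − 3 × 1.2000 / 1.128 = 756.9196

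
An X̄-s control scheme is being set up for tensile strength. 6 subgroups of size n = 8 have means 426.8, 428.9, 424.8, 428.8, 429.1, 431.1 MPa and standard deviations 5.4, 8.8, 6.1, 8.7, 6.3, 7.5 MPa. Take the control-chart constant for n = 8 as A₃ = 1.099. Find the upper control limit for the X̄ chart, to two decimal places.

X̄̄ = (426.8 + 428.9 + 424.8 + 428.8 + 429.1 + 431.1) / 6 = 428.2500
s̄ = (5.4 + 8.8 + 6.1 + 8.7 + 6.3 + 7.5) / 6 = 7.1333
UCL = X̄̄ + A₃·s̄ = 428.2500 + 1.099 × 7.1333 = 436.0895

436.09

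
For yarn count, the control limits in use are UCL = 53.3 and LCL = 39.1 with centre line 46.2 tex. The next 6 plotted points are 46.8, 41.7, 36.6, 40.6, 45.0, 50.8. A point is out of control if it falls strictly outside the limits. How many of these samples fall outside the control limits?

1

Compare each point to [39.1, 53.3]: sample 3 = 36.6 < LCL.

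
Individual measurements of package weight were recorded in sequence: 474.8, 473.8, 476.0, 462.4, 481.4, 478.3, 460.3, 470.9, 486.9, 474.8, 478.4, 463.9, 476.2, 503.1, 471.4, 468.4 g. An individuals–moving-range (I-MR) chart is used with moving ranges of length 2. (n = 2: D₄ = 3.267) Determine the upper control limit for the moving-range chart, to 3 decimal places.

Moving ranges: 1.0, 2.2, 13.6, 19.0, 3.1, 18.0, 10.6, 16.0, 12.1, 3.6, 14.5, 12.3, 26.9, 31.7, 3.0; M̄R̄ = 187.6000 / 15 = 12.5067
UCL_MR = D₄·M̄R̄ = 3.267 × 12.5067 = 40.8593

40.859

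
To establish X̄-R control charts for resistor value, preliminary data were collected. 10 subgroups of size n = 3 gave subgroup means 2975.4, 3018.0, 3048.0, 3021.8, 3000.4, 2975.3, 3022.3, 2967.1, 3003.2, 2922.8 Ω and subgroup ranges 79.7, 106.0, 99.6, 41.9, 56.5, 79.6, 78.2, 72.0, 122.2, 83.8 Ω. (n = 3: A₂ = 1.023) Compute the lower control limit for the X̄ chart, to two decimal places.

2911.60

X̄̄ = (2975.4 + 3018.0 + 3048.0 + 3021.8 + 3000.4 + 2975.3 + 3022.3 + 2967.1 + 3003.2 + 2922.8) / 10 = 29954.3000 / 10 = 2995.4300
R̄ = (79.7 + 106.0 + 99.6 + 41.9 + 56.5 + 79.6 + 78.2 + 72.0 + 122.2 + 83.8) / 10 = 819.5000 / 10 = 81.9500
LCL = X̄̄ − A₂·R̄ = 2995.4300 − 1.023 × 81.9500 = 2911.5951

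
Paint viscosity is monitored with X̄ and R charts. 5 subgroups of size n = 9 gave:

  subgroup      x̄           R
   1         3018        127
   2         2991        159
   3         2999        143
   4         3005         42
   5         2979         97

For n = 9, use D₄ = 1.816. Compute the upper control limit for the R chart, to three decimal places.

206.298

R̄ = (127 + 159 + 143 + 42 + 97) / 5 = 568.0000 / 5 = 113.6000
UCL_R = D₄·R̄ = 1.816 × 113.6000 = 206.2976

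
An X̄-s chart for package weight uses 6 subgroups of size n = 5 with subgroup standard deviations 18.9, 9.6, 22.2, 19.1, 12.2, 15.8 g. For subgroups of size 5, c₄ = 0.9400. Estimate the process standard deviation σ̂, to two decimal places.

s̄ = (18.9 + 9.6 + 22.2 + 19.1 + 12.2 + 15.8) / 6 = 16.3000
σ̂ = s̄ / c₄ = 16.3000 / 0.9400 = 17.3404

17.34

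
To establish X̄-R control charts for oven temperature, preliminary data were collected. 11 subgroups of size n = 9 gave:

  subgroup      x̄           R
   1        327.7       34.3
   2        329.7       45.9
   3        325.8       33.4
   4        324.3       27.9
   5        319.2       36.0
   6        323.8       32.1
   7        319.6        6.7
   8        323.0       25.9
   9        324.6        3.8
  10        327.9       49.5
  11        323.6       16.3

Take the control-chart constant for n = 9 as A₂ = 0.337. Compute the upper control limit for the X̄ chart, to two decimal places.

X̄̄ = (327.7 + 329.7 + 325.8 + 324.3 + 319.2 + 323.8 + 319.6 + 323.0 + 324.6 + 327.9 + 323.6) / 11 = 3569.2000 / 11 = 324.4727
R̄ = (34.3 + 45.9 + 33.4 + 27.9 + 36.0 + 32.1 + 6.7 + 25.9 + 3.8 + 49.5 + 16.3) / 11 = 311.8000 / 11 = 28.3455
UCL = X̄̄ + A₂·R̄ = 324.4727 + 0.337 × 28.3455 = 334.0251

334.03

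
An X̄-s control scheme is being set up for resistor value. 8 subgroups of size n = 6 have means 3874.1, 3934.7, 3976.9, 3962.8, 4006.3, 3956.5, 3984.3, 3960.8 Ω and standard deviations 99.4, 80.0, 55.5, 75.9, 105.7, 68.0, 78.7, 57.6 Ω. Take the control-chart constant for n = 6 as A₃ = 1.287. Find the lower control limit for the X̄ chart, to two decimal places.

X̄̄ = (3874.1 + 3934.7 + 3976.9 + 3962.8 + 4006.3 + 3956.5 + 3984.3 + 3960.8) / 8 = 3957.0500
s̄ = (99.4 + 80.0 + 55.5 + 75.9 + 105.7 + 68.0 + 78.7 + 57.6) / 8 = 77.6000
LCL = X̄̄ − A₃·s̄ = 3957.0500 − 1.287 × 77.6000 = 3857.1788

3857.18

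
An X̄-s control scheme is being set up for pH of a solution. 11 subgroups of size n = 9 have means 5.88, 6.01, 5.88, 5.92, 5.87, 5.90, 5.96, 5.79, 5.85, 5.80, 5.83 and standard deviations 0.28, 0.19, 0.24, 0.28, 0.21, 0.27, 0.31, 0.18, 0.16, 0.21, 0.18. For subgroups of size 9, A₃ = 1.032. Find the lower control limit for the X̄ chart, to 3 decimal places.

5.645

X̄̄ = (5.88 + 6.01 + 5.88 + 5.92 + 5.87 + 5.90 + 5.96 + 5.79 + 5.85 + 5.80 + 5.83) / 11 = 5.8809
s̄ = (0.28 + 0.19 + 0.24 + 0.28 + 0.21 + 0.27 + 0.31 + 0.18 + 0.16 + 0.21 + 0.18) / 11 = 0.2282
LCL = X̄̄ − A₃·s̄ = 5.8809 − 1.032 × 0.2282 = 5.6454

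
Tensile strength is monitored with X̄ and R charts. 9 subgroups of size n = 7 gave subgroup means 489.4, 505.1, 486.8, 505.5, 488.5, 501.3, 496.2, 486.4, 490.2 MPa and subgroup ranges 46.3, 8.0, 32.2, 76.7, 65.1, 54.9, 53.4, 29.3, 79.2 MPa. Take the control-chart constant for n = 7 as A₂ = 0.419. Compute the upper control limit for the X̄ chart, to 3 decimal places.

X̄̄ = (489.4 + 505.1 + 486.8 + 505.5 + 488.5 + 501.3 + 496.2 + 486.4 + 490.2) / 9 = 4449.4000 / 9 = 494.3778
R̄ = (46.3 + 8.0 + 32.2 + 76.7 + 65.1 + 54.9 + 53.4 + 29.3 + 79.2) / 9 = 445.1000 / 9 = 49.4556
UCL = X̄̄ + A₂·R̄ = 494.3778 + 0.419 × 49.4556 = 515.0997

515.100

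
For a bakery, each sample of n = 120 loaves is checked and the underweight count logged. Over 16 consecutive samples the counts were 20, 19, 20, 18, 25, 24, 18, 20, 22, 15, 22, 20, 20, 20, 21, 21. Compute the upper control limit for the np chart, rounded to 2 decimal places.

32.64

p̄ = Σdᵢ / (k·n) = 325 / (16 × 120) = 0.16927
UCL = np̄ + 3·√(np̄(1−p̄)) = 20.3125 + 3 × √(20.3125×0.83073) = 20.3125 + 3 × 4.1078 = 32.6360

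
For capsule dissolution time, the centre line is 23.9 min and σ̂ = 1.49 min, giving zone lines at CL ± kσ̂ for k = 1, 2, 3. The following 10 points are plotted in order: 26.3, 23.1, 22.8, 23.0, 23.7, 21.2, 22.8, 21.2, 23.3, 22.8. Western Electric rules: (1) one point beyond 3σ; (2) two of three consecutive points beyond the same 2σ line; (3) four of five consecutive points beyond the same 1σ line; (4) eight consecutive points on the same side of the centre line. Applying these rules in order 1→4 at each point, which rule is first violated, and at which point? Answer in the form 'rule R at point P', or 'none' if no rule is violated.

rule 4 at point 9

Zone of each point (C = within 1σ̂, B = 1σ̂–2σ̂, A = 2σ̂–3σ̂, * = beyond 3σ̂; sign = side of CL): 1:+B, 2:-C, 3:-C, 4:-C, 5:-C, 6:-B, 7:-C, 8:-B, 9:-C, 10:-C
Rule 4 (eight consecutive points on the same side of the centre line) is satisfied at point 9.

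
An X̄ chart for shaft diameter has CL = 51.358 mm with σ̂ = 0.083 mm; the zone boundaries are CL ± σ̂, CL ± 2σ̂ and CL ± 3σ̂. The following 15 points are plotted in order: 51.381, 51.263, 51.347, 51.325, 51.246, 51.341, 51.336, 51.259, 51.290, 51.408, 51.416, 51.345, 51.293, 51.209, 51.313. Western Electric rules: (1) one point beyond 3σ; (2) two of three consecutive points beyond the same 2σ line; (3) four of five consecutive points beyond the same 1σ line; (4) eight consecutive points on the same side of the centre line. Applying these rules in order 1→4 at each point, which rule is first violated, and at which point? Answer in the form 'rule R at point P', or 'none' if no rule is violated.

rule 4 at point 9

Zone of each point (C = within 1σ̂, B = 1σ̂–2σ̂, A = 2σ̂–3σ̂, * = beyond 3σ̂; sign = side of CL): 1:+C, 2:-B, 3:-C, 4:-C, 5:-B, 6:-C, 7:-C, 8:-B, 9:-C, 10:+C, 11:+C, 12:-C, 13:-C, 14:-B, 15:-C
Rule 4 (eight consecutive points on the same side of the centre line) is satisfied at point 9.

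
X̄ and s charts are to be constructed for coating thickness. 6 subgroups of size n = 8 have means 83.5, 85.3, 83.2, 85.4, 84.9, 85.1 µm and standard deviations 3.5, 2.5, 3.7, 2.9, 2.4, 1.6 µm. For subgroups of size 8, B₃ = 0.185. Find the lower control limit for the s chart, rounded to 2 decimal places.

s̄ = (3.5 + 2.5 + 3.7 + 2.9 + 2.4 + 1.6) / 6 = 2.7667
LCL_s = B₃·s̄ = 0.185 × 2.7667 = 0.5118

0.51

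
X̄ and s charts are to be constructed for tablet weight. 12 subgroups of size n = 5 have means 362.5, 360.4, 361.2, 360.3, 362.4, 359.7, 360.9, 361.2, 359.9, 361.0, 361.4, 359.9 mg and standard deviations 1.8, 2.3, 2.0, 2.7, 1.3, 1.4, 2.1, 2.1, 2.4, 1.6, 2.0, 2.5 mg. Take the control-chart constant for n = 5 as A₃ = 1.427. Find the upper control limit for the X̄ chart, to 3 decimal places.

X̄̄ = (362.5 + 360.4 + 361.2 + 360.3 + 362.4 + 359.7 + 360.9 + 361.2 + 359.9 + 361.0 + 361.4 + 359.9) / 12 = 360.9000
s̄ = (1.8 + 2.3 + 2.0 + 2.7 + 1.3 + 1.4 + 2.1 + 2.1 + 2.4 + 1.6 + 2.0 + 2.5) / 12 = 2.0167
UCL = X̄̄ + A₃·s̄ = 360.9000 + 1.427 × 2.0167 = 363.7778

363.778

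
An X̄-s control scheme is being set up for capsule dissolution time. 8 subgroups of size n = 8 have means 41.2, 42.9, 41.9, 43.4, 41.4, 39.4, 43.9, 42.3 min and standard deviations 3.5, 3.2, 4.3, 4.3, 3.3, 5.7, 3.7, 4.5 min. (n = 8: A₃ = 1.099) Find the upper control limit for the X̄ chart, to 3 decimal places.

X̄̄ = (41.2 + 42.9 + 41.9 + 43.4 + 41.4 + 39.4 + 43.9 + 42.3) / 8 = 42.0500
s̄ = (3.5 + 3.2 + 4.3 + 4.3 + 3.3 + 5.7 + 3.7 + 4.5) / 8 = 4.0625
UCL = X̄̄ + A₃·s̄ = 42.0500 + 1.099 × 4.0625 = 46.5147

46.515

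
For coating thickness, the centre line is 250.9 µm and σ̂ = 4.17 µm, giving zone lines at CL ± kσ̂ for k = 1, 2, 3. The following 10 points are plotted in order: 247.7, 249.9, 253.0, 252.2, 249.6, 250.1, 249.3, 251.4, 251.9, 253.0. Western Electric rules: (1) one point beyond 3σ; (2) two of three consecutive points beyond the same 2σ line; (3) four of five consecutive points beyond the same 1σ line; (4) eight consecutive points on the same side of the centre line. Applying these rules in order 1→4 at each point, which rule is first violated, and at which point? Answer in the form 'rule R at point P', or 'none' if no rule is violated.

none

Zone of each point (C = within 1σ̂, B = 1σ̂–2σ̂, A = 2σ̂–3σ̂, * = beyond 3σ̂; sign = side of CL): 1:-C, 2:-C, 3:+C, 4:+C, 5:-C, 6:-C, 7:-C, 8:+C, 9:+C, 10:+C
No rule fires across all 10 points.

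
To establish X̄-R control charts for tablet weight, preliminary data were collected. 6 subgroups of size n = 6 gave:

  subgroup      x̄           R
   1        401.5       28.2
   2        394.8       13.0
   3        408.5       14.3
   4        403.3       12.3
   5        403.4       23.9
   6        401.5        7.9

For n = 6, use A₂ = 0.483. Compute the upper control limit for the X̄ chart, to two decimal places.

410.18

X̄̄ = (401.5 + 394.8 + 408.5 + 403.3 + 403.4 + 401.5) / 6 = 2413.0000 / 6 = 402.1667
R̄ = (28.2 + 13.0 + 14.3 + 12.3 + 23.9 + 7.9) / 6 = 99.6000 / 6 = 16.6000
UCL = X̄̄ + A₂·R̄ = 402.1667 + 0.483 × 16.6000 = 410.1845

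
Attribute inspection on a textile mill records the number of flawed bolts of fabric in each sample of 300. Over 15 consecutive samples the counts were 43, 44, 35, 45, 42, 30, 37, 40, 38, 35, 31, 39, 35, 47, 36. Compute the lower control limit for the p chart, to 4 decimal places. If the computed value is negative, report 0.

p̄ = Σdᵢ / (k·n) = 577 / (15 × 300) = 0.12822
LCL = p̄ − 3·√(p̄(1−p̄)/n) = 0.12822 − 3 × 0.01930 = 0.07031

0.0703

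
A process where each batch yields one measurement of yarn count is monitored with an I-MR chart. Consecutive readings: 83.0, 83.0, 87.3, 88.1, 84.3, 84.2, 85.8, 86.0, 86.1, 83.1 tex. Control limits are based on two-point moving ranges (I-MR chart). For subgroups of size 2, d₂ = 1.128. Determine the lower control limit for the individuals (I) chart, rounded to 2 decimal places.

80.98

X̄ = (83.0 + 83.0 + 87.3 + 88.1 + 84.3 + 84.2 + 85.8 + 86.0 + 86.1 + 83.1) / 10 = 85.0900
Moving ranges: 0.0, 4.3, 0.8, 3.8, 0.1, 1.6, 0.2, 0.1, 3.0; M̄R̄ = 13.9000 / 9 = 1.5444
LCL = X̄ − 3·M̄R̄/d₂ = 85.0900 − 3 × 1.5444 / 1.128 = 80.9824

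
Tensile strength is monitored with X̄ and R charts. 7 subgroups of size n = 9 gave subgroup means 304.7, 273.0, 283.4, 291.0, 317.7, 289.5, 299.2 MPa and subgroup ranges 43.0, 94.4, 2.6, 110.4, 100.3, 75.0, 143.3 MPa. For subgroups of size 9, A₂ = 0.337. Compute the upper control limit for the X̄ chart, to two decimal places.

321.46

X̄̄ = (304.7 + 273.0 + 283.4 + 291.0 + 317.7 + 289.5 + 299.2) / 7 = 2058.5000 / 7 = 294.0714
R̄ = (43.0 + 94.4 + 2.6 + 110.4 + 100.3 + 75.0 + 143.3) / 7 = 569.0000 / 7 = 81.2857
UCL = X̄̄ + A₂·R̄ = 294.0714 + 0.337 × 81.2857 = 321.4647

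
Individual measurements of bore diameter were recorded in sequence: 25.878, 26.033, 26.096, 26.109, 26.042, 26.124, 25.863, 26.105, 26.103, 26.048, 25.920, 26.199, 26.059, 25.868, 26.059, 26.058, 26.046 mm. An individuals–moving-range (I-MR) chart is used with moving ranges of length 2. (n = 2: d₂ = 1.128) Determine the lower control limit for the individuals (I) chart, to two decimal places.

X̄ = (25.878 + 26.033 + 26.096 + 26.109 + 26.042 + 26.124 + 25.863 + 26.105 + 26.103 + 26.048 + 25.920 + 26.199 + 26.059 + 25.868 + 26.059 + 26.058 + 26.046) / 17 = 26.0359
Moving ranges: 0.155, 0.063, 0.013, 0.067, 0.082, 0.261, 0.242, 0.002, 0.055, 0.128, 0.279, 0.140, 0.191, 0.191, 0.001, 0.012; M̄R̄ = 1.8820 / 16 = 0.1176
LCL = X̄ − 3·M̄R̄/d₂ = 26.0359 − 3 × 0.1176 / 1.128 = 25.7230

25.72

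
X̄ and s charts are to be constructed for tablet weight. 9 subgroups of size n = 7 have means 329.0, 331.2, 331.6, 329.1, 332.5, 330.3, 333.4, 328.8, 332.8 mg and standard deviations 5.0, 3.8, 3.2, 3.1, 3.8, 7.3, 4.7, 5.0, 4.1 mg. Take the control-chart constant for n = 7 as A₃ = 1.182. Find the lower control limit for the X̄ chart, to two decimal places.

325.71

X̄̄ = (329.0 + 331.2 + 331.6 + 329.1 + 332.5 + 330.3 + 333.4 + 328.8 + 332.8) / 9 = 330.9667
s̄ = (5.0 + 3.8 + 3.2 + 3.1 + 3.8 + 7.3 + 4.7 + 5.0 + 4.1) / 9 = 4.4444
LCL = X̄̄ − A₃·s̄ = 330.9667 − 1.182 × 4.4444 = 325.7133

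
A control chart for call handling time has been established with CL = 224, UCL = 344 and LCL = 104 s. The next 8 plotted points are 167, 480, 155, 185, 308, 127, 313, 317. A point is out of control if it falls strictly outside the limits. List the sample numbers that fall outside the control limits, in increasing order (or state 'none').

Compare each point to [104, 344]: sample 2 = 480 > UCL.

2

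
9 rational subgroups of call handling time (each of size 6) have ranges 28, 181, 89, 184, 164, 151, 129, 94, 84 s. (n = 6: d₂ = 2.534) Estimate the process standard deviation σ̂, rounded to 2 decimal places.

48.41

R̄ = (28 + 181 + 89 + 184 + 164 + 151 + 129 + 94 + 84) / 9 = 122.6667
σ̂ = R̄ / d₂ = 122.6667 / 2.534 = 48.4083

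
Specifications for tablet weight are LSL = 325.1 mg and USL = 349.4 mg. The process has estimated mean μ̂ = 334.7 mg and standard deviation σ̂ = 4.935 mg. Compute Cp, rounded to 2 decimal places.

0.82

Cp = (USL − LSL) / (6σ̂) = (349.4 − 325.1) / (6 × 4.935) = 24.3000 / 29.6100 = 0.8207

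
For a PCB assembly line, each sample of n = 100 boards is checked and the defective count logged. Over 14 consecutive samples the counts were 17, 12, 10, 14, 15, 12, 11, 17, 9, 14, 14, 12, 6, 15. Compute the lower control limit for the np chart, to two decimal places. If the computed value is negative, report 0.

p̄ = Σdᵢ / (k·n) = 178 / (14 × 100) = 0.12714
LCL = np̄ − 3·√(np̄(1−p̄)) = 12.7143 − 3 × 3.3313 = 2.7203

2.72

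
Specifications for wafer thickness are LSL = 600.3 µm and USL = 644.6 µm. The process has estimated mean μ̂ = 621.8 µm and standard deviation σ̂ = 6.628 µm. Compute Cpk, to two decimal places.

Cpu = (USL − μ̂) / (3σ̂) = (644.6 − 621.8) / (3 × 6.628) = 1.1467; Cpl = (μ̂ − LSL) / (3σ̂) = (621.8 − 600.3) / (3 × 6.628) = 1.0813; Cpk = min(Cpu, Cpl) = 1.0813

1.08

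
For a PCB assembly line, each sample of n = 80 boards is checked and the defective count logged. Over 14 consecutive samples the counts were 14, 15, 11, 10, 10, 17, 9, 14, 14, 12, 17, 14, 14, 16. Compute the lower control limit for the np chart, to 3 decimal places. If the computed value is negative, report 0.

3.350

p̄ = Σdᵢ / (k·n) = 187 / (14 × 80) = 0.16696
LCL = np̄ − 3·√(np̄(1−p̄)) = 13.3571 − 3 × 3.3357 = 3.3500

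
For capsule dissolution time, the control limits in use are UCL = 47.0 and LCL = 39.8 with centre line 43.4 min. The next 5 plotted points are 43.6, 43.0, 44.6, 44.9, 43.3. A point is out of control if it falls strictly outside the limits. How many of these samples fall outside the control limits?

All 5 points lie within [39.8, 47.0].

0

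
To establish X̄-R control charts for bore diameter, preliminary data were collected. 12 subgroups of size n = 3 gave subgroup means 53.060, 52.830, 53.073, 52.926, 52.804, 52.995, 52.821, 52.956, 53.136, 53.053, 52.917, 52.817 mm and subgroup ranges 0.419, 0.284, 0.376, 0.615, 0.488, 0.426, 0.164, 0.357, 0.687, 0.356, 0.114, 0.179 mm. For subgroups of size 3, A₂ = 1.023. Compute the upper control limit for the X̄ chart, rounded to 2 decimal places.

53.33

X̄̄ = (53.060 + 52.830 + 53.073 + 52.926 + 52.804 + 52.995 + 52.821 + 52.956 + 53.136 + 53.053 + 52.917 + 52.817) / 12 = 635.3880 / 12 = 52.9490
R̄ = (0.419 + 0.284 + 0.376 + 0.615 + 0.488 + 0.426 + 0.164 + 0.357 + 0.687 + 0.356 + 0.114 + 0.179) / 12 = 4.4650 / 12 = 0.3721
UCL = X̄̄ + A₂·R̄ = 52.9490 + 1.023 × 0.3721 = 53.3296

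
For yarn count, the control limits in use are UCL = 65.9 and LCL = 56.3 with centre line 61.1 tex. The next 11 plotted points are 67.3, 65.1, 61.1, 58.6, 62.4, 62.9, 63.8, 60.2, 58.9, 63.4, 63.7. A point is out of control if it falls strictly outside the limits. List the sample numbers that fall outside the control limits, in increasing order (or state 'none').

1

Compare each point to [56.3, 65.9]: sample 1 = 67.3 > UCL.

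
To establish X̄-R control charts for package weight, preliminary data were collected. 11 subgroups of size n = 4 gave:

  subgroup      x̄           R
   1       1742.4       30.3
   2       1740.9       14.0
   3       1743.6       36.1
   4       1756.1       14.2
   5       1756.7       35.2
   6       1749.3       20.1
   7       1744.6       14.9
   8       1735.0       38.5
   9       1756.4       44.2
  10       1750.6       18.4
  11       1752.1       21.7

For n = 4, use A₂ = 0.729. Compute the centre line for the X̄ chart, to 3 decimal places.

X̄̄ = (1742.4 + 1740.9 + 1743.6 + 1756.1 + 1756.7 + 1749.3 + 1744.6 + 1735.0 + 1756.4 + 1750.6 + 1752.1) / 11 = 19227.7000 / 11 = 1747.9727
CL = X̄̄ = 1747.9727

1747.973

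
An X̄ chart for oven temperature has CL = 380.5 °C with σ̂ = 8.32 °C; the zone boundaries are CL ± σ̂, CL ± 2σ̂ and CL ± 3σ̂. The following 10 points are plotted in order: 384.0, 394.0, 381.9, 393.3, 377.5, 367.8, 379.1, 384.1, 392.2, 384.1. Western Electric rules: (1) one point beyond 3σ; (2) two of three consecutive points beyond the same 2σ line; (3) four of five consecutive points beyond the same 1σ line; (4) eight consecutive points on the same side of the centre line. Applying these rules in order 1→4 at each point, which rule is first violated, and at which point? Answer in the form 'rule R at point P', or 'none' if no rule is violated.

Zone of each point (C = within 1σ̂, B = 1σ̂–2σ̂, A = 2σ̂–3σ̂, * = beyond 3σ̂; sign = side of CL): 1:+C, 2:+B, 3:+C, 4:+B, 5:-C, 6:-B, 7:-C, 8:+C, 9:+B, 10:+C
No rule fires across all 10 points.

none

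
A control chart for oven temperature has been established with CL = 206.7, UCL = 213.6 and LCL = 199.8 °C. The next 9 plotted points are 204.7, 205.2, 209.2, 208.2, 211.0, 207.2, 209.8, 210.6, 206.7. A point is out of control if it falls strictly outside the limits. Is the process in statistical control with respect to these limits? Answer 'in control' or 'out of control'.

All 9 points lie within [199.8, 213.6].

in control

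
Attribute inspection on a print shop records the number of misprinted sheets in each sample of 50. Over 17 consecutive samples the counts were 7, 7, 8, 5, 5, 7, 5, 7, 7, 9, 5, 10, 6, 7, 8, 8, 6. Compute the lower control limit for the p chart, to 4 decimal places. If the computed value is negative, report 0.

p̄ = Σdᵢ / (k·n) = 117 / (17 × 50) = 0.13765
LCL = p̄ − 3·√(p̄(1−p̄)/n) = 0.13765 − 3 × 0.04872 = -0.00852 → 0 (negative, so LCL = 0)

0.0000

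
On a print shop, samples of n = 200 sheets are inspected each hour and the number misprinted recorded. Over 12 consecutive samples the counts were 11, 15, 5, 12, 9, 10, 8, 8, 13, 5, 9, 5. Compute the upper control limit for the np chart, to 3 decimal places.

p̄ = Σdᵢ / (k·n) = 110 / (12 × 200) = 0.04583
UCL = np̄ + 3·√(np̄(1−p̄)) = 9.1667 + 3 × √(9.1667×0.95417) = 9.1667 + 3 × 2.9575 = 18.0390

18.039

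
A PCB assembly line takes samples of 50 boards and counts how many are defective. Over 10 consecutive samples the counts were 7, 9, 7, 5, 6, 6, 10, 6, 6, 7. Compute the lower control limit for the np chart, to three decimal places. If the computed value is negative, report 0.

p̄ = Σdᵢ / (k·n) = 69 / (10 × 50) = 0.13800
LCL = np̄ − 3·√(np̄(1−p̄)) = 6.9000 − 3 × 2.4388 = -0.4164 → 0 (negative, so LCL = 0)

0.000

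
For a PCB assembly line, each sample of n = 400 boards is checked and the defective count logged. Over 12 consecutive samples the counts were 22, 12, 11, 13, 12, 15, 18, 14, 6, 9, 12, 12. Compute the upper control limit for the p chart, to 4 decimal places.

0.0591

p̄ = Σdᵢ / (k·n) = 156 / (12 × 400) = 0.03250
UCL = p̄ + 3·√(p̄(1−p̄)/n) = 0.03250 + 3 × √(0.03250×0.96750/400) = 0.03250 + 3 × 0.00887 = 0.05910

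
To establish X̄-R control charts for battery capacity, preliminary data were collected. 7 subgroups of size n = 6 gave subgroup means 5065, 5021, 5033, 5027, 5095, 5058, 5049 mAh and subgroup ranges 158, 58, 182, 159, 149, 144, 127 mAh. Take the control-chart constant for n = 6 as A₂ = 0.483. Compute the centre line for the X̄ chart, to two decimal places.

X̄̄ = (5065 + 5021 + 5033 + 5027 + 5095 + 5058 + 5049) / 7 = 35348.0000 / 7 = 5049.7143
CL = X̄̄ = 5049.7143

5049.71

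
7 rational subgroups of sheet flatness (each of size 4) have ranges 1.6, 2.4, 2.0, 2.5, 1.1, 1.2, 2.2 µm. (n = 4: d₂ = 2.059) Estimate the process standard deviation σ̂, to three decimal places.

0.902

R̄ = (1.6 + 2.4 + 2.0 + 2.5 + 1.1 + 1.2 + 2.2) / 7 = 1.8571
σ̂ = R̄ / d₂ = 1.8571 / 2.059 = 0.9020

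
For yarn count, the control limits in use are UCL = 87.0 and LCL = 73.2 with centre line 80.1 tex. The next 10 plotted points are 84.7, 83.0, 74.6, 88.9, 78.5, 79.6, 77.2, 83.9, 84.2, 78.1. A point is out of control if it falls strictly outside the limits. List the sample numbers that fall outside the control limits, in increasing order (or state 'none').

4

Compare each point to [73.2, 87.0]: sample 4 = 88.9 > UCL.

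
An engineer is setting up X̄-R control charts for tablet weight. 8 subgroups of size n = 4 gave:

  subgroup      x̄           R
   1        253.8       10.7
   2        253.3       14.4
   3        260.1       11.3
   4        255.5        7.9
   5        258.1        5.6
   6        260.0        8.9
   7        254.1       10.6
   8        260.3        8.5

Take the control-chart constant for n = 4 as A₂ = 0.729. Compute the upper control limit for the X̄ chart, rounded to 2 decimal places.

264.00

X̄̄ = (253.8 + 253.3 + 260.1 + 255.5 + 258.1 + 260.0 + 254.1 + 260.3) / 8 = 2055.2000 / 8 = 256.9000
R̄ = (10.7 + 14.4 + 11.3 + 7.9 + 5.6 + 8.9 + 10.6 + 8.5) / 8 = 77.9000 / 8 = 9.7375
UCL = X̄̄ + A₂·R̄ = 256.9000 + 0.729 × 9.7375 = 263.9986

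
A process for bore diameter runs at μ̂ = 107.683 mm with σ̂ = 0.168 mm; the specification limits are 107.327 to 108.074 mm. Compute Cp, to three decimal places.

Cp = (USL − LSL) / (6σ̂) = (108.074 − 107.327) / (6 × 0.168) = 0.7470 / 1.0080 = 0.7411

0.741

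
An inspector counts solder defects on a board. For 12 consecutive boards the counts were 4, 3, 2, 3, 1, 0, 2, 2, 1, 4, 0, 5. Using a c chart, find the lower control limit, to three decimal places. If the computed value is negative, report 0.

0.000

c̄ = (4 + 3 + 2 + 3 + 1 + 0 + 2 + 2 + 1 + 4 + 0 + 5) / 12 = 27 / 12 = 2.2500
LCL = c̄ − 3√c̄ = 2.2500 − 3 × 1.5000 = -2.2500 → 0 (cannot be negative)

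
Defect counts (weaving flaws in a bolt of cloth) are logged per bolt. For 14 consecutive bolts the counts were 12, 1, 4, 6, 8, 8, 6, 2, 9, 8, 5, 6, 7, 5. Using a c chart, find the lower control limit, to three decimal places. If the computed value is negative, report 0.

0.000

c̄ = (12 + 1 + 4 + 6 + 8 + 8 + 6 + 2 + 9 + 8 + 5 + 6 + 7 + 5) / 14 = 87 / 14 = 6.2143
LCL = c̄ − 3√c̄ = 6.2143 − 3 × 2.4928 = -1.2643 → 0 (cannot be negative)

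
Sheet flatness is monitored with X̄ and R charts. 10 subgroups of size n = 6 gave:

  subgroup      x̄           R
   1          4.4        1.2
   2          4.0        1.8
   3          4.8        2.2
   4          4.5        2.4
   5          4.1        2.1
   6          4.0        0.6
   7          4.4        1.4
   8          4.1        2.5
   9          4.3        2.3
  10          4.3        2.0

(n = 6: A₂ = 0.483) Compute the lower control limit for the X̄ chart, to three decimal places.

X̄̄ = (4.4 + 4.0 + 4.8 + 4.5 + 4.1 + 4.0 + 4.4 + 4.1 + 4.3 + 4.3) / 10 = 42.9000 / 10 = 4.2900
R̄ = (1.2 + 1.8 + 2.2 + 2.4 + 2.1 + 0.6 + 1.4 + 2.5 + 2.3 + 2.0) / 10 = 18.5000 / 10 = 1.8500
LCL = X̄̄ − A₂·R̄ = 4.2900 − 0.483 × 1.8500 = 3.3964

3.396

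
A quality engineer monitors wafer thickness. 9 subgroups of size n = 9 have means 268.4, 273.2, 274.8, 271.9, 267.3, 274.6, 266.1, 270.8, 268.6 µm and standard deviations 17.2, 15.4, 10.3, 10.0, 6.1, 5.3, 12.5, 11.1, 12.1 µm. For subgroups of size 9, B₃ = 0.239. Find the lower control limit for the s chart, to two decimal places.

2.66

s̄ = (17.2 + 15.4 + 10.3 + 10.0 + 6.1 + 5.3 + 12.5 + 11.1 + 12.1) / 9 = 11.1111
LCL_s = B₃·s̄ = 0.239 × 11.1111 = 2.6556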